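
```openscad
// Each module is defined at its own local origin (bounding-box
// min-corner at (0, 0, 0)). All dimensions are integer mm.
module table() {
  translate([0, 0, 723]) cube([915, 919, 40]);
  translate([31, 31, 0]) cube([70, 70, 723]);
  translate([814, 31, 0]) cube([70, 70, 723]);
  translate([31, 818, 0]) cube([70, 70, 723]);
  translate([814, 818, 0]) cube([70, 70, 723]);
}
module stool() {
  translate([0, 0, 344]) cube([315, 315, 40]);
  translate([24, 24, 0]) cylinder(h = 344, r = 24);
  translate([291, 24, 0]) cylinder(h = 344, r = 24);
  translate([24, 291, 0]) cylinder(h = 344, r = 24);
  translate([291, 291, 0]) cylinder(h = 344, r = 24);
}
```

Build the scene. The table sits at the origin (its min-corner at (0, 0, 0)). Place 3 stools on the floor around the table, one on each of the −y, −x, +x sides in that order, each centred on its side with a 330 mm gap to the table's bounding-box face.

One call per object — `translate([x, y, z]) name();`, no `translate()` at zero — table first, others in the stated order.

table();
translate([300, -645, 0]) stool();
translate([-645, 302, 0]) stool();
translate([1245, 302, 0]) stool();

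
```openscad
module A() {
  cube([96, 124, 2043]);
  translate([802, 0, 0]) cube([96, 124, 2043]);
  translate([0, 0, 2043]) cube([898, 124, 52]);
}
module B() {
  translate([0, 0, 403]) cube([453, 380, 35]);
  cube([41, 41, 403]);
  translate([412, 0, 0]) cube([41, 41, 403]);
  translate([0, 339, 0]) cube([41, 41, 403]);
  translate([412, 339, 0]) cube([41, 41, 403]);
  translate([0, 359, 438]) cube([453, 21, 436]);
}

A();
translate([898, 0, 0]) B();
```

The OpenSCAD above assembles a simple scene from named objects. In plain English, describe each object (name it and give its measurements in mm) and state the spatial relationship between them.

A is a rectangular door frame: two vertical jambs of 96×124 mm section, 2043 mm tall, with a clear opening 706 mm wide between their inner faces. A header 52 mm tall and 124 mm deep lies on top of the jambs and spans the full outside width.

B is a chair. The seat is a 453×380×35 mm slab with its top at z = 438 mm, on four 41×41 mm corner legs (flush with the seat edges, standing on z = 0). A flat backrest 21 mm thick, 436 mm tall, spans the full seat width and rises from the seat top along its +y edge, rear face flush with the rear of the seat.

The chair is against the door frame's +x side, with their −y faces flush.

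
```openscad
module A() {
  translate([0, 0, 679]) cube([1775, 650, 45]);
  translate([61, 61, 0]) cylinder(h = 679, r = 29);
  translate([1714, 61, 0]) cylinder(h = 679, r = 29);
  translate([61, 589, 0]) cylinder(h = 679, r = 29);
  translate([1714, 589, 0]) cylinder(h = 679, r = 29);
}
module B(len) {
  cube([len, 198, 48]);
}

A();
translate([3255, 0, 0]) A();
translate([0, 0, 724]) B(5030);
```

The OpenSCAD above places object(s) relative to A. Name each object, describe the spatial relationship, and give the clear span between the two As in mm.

Second table starts at x = 3255; first ends at x = 1775; clear span = 3255 − 1775 = 1480 mm.

A is a table. B is a beam. A beam spans the tops of two tables. The clear span between the two tables is 1480 mm.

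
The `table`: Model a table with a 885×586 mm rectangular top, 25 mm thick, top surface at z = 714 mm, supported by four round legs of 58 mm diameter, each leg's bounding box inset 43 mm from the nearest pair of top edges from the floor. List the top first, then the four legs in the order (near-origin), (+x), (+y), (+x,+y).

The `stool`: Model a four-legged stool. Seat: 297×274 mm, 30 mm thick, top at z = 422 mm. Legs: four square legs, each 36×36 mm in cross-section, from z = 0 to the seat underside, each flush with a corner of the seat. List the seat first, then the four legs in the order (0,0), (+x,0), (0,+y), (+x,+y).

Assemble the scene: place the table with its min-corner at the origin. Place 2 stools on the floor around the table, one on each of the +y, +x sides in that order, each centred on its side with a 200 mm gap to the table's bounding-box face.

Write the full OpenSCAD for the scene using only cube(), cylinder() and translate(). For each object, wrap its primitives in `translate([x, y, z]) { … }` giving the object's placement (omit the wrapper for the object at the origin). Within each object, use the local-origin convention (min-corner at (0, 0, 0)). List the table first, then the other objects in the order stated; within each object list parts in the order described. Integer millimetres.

translate([0, 0, 689]) cube([885, 586, 25]);
translate([72, 72, 0]) cylinder(h = 689, r = 29);
translate([813, 72, 0]) cylinder(h = 689, r = 29);
translate([72, 514, 0]) cylinder(h = 689, r = 29);
translate([813, 514, 0]) cylinder(h = 689, r = 29);
translate([294, 786, 0]) {
  translate([0, 0, 392]) cube([297, 274, 30]);
  cube([36, 36, 392]);
  translate([261, 0, 0]) cube([36, 36, 392]);
  translate([0, 238, 0]) cube([36, 36, 392]);
  translate([261, 238, 0]) cube([36, 36, 392]);
}
translate([1085, 156, 0]) {
  translate([0, 0, 392]) cube([297, 274, 30]);
  cube([36, 36, 392]);
  translate([261, 0, 0]) cube([36, 36, 392]);
  translate([0, 238, 0]) cube([36, 36, 392]);
  translate([261, 238, 0]) cube([36, 36, 392]);
}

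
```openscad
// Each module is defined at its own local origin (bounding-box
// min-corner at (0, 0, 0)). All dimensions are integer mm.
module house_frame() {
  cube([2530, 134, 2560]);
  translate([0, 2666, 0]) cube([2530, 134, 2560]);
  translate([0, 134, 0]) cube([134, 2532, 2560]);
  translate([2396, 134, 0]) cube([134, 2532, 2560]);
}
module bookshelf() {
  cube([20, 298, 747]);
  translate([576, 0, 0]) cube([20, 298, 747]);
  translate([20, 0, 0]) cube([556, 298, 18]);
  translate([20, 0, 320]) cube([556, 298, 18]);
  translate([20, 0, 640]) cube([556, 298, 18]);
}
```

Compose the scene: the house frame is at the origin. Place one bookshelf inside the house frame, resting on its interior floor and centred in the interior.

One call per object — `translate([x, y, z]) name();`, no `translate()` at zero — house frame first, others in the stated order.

house_frame();
translate([967, 1251, 0]) bookshelf();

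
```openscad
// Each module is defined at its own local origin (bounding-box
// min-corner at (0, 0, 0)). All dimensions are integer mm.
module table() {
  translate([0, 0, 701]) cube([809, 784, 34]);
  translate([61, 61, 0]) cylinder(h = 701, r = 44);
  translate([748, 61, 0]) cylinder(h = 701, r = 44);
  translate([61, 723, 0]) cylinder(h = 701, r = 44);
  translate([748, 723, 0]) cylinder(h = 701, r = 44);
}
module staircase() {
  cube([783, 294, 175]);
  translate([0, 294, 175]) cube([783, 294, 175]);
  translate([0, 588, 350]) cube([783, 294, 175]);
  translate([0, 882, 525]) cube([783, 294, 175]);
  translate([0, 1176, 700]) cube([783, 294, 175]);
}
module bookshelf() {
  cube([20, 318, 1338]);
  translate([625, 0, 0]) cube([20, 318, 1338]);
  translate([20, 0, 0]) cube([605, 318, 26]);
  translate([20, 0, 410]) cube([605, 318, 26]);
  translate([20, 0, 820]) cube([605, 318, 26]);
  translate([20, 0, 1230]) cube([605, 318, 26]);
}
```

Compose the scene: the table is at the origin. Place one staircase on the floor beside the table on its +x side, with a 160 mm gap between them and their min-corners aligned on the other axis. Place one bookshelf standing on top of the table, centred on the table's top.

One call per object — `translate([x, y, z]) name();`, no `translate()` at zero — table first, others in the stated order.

table();
translate([969, 0, 0]) staircase();
translate([82, 233, 735]) bookshelf();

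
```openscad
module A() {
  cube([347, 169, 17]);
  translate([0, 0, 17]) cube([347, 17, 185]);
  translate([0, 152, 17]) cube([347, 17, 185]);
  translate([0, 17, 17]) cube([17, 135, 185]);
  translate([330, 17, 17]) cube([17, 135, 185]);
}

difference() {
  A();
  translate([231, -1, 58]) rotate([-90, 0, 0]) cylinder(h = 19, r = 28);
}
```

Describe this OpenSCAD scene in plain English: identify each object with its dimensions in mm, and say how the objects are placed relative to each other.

A is an open storage box with external size 347×169×202 mm and wall thickness 17 mm (the base is also 17 mm thick). The base covers the whole footprint; the four walls stand on the base, with the y-facing walls full-width and the x-facing walls fitting between their inner faces.

The open box has a circular hole of radius 28 mm through its front wall, centred at (x = 231, z = 58).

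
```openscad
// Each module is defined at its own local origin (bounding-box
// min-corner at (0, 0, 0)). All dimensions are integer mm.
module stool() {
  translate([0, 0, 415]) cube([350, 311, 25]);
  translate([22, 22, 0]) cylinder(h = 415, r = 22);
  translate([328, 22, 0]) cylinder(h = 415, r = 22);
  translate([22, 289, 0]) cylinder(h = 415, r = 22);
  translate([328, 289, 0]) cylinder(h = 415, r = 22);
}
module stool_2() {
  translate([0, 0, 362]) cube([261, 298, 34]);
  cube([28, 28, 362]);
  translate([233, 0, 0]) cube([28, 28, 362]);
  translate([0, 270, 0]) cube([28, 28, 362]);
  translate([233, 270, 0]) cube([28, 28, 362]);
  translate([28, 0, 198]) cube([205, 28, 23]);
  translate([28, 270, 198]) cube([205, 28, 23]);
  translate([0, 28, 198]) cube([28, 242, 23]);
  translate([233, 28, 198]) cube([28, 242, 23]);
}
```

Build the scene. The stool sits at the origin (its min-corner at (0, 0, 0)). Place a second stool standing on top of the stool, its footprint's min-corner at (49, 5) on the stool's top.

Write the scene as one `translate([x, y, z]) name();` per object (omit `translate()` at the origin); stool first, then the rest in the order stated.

stool();
translate([49, 5, 440]) stool_2();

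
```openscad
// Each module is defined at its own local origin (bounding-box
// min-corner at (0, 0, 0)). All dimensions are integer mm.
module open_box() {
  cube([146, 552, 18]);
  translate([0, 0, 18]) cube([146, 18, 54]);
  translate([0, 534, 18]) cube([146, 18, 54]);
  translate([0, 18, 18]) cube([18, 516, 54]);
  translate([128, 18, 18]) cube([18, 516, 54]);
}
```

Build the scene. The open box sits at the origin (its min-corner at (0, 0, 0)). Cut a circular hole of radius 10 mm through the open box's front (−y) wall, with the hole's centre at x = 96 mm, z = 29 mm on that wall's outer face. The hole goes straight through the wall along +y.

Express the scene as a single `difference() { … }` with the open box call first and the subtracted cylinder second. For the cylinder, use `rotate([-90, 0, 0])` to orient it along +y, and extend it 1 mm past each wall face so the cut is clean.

difference() {
  open_box();
  translate([96, -1, 29]) rotate([-90, 0, 0]) cylinder(h = 20, r = 10);
}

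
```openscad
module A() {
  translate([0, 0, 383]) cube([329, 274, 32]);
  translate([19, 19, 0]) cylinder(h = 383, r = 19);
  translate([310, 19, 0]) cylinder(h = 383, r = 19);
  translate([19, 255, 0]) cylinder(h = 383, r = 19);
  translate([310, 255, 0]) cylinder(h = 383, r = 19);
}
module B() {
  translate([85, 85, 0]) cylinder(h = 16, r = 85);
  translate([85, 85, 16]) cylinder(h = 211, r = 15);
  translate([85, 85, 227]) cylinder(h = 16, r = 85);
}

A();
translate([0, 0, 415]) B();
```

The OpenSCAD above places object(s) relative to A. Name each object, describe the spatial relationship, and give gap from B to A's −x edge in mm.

A is a stool. B is a spool. The spool is on top of the stool. The gap from the spool to the stool's −x edge is 0 mm.

The spool's min-x is at 0; the stool's min-x is 0; gap = 0 mm.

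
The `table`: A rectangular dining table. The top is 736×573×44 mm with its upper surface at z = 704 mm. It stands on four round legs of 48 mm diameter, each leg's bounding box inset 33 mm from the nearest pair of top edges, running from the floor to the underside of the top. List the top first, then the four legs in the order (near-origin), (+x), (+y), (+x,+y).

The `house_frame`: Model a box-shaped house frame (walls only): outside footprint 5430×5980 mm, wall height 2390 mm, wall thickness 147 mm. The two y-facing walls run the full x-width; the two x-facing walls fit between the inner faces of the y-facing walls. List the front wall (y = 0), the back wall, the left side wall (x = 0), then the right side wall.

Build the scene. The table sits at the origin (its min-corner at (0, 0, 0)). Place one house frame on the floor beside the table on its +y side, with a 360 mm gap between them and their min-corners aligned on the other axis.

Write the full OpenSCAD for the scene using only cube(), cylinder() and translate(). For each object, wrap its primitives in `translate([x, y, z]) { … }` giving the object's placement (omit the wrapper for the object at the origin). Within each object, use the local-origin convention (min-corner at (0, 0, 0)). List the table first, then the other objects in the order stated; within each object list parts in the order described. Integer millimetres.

translate([0, 0, 660]) cube([736, 573, 44]);
translate([57, 57, 0]) cylinder(h = 660, r = 24);
translate([679, 57, 0]) cylinder(h = 660, r = 24);
translate([57, 516, 0]) cylinder(h = 660, r = 24);
translate([679, 516, 0]) cylinder(h = 660, r = 24);
translate([0, 933, 0]) {
  cube([5430, 147, 2390]);
  translate([0, 5833, 0]) cube([5430, 147, 2390]);
  translate([0, 147, 0]) cube([147, 5686, 2390]);
  translate([5283, 147, 0]) cube([147, 5686, 2390]);
}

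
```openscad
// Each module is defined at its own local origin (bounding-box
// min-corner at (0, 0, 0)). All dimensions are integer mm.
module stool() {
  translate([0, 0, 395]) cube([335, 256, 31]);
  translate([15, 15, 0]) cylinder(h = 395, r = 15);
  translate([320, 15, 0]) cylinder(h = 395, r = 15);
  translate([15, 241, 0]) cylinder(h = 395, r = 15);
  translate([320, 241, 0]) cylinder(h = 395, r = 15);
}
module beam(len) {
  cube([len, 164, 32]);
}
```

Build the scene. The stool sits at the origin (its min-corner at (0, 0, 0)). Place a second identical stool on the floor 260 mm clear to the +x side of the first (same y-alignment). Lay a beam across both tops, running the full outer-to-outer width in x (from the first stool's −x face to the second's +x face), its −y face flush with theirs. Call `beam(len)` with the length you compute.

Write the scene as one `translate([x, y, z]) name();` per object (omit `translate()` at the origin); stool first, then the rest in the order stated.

stool();
translate([595, 0, 0]) stool();
translate([0, 0, 426]) beam(930);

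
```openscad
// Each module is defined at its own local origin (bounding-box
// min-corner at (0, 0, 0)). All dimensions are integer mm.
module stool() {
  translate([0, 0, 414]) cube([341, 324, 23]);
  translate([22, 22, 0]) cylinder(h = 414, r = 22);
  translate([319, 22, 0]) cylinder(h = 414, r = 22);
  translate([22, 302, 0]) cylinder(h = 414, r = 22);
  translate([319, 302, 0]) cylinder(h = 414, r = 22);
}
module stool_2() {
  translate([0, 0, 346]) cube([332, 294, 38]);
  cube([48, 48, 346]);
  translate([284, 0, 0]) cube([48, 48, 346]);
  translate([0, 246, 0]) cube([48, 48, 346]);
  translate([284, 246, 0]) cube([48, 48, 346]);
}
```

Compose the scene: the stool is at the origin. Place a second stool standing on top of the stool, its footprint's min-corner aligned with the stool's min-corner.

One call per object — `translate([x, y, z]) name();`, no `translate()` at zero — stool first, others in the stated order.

stool();
translate([0, 0, 437]) stool_2();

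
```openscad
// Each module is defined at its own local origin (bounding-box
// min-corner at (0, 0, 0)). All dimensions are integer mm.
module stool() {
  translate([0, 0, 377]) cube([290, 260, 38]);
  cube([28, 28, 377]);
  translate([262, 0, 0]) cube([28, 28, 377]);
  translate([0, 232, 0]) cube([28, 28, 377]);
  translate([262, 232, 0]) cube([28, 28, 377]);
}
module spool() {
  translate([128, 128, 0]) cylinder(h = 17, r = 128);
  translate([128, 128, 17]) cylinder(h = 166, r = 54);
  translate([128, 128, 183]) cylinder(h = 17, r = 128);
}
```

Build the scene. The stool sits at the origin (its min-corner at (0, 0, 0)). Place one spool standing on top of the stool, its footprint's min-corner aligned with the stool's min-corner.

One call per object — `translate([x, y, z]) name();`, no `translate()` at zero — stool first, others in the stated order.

stool();
translate([0, 0, 415]) spool();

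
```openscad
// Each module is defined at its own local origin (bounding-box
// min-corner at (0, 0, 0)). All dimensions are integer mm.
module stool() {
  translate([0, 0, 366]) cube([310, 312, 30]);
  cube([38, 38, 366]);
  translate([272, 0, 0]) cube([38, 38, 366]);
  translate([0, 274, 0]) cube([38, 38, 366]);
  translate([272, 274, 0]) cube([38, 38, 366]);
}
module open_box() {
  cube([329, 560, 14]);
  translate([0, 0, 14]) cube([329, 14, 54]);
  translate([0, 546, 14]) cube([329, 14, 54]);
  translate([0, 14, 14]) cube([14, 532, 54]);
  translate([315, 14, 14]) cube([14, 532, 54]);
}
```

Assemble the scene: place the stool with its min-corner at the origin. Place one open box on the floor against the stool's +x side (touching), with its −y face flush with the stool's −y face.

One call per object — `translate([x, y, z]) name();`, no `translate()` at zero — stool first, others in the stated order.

stool();
translate([310, 0, 0]) open_box();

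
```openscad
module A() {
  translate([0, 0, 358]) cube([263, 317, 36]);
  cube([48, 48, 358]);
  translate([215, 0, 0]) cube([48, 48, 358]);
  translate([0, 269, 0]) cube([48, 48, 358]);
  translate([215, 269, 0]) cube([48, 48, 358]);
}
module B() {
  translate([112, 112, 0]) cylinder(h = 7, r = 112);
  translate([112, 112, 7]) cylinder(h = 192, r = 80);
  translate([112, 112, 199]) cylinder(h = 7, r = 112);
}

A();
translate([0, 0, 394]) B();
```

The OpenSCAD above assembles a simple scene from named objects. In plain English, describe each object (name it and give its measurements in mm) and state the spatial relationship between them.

A is a simple wooden stool: a rectangular seat 263 mm (x) by 317 mm (y), 36 mm thick, top face at z = 394 mm, on four square legs, each 48×48 mm in cross-section. The legs rest on z = 0, each flush with a corner of the seat.

B is a spool: two coaxial disc flanges of radius 112 mm and thickness 7 mm, joined by a core cylinder of radius 80 mm and height 192 mm. The lower flange rests on z = 0 and the three cylinders share a vertical axis.

The spool is on top of the stool.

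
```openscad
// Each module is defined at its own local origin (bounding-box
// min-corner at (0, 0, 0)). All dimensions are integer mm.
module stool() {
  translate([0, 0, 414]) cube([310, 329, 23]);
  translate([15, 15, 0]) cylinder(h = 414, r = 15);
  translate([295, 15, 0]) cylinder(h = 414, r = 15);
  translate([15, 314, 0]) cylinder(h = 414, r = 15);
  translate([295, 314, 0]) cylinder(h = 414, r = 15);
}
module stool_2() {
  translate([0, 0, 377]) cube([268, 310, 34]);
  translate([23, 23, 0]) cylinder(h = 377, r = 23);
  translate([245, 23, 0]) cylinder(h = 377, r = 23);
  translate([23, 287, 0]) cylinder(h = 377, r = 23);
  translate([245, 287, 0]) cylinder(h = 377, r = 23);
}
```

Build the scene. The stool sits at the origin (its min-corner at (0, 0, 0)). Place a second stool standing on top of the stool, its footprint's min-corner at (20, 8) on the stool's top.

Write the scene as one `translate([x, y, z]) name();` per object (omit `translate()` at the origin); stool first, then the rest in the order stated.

stool();
translate([20, 8, 437]) stool_2();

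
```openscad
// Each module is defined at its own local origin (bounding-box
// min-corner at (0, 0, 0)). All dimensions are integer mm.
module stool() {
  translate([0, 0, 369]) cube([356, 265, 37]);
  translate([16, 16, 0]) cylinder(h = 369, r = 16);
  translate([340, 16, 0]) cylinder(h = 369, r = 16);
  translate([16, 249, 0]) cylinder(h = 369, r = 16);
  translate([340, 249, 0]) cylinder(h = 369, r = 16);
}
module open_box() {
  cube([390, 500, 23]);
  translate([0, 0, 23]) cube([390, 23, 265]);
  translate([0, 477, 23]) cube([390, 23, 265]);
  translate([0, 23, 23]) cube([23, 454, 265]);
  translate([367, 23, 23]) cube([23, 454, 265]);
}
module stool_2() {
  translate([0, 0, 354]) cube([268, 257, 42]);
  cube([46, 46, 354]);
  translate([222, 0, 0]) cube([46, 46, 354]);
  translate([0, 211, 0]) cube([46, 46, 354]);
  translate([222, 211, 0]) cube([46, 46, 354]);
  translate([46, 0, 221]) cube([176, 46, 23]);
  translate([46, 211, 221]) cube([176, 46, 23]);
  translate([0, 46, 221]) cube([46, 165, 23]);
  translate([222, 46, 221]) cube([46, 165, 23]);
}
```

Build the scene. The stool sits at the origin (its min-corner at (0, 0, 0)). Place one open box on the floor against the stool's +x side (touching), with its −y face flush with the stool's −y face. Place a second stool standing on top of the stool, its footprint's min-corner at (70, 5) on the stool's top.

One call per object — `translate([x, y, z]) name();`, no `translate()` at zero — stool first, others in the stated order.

stool();
translate([356, 0, 0]) open_box();
translate([70, 5, 406]) stool_2();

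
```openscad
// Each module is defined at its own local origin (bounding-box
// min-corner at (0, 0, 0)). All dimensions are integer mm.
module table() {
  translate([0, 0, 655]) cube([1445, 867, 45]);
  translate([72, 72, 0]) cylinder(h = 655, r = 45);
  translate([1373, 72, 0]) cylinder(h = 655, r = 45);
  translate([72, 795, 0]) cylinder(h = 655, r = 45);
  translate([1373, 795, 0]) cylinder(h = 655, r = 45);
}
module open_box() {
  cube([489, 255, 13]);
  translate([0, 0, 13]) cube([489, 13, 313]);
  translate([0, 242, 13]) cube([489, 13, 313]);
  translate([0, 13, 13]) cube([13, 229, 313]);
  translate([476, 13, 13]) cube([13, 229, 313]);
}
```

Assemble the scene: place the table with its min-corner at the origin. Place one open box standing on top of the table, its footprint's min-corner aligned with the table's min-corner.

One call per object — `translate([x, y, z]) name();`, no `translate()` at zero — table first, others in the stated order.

table();
translate([0, 0, 700]) open_box();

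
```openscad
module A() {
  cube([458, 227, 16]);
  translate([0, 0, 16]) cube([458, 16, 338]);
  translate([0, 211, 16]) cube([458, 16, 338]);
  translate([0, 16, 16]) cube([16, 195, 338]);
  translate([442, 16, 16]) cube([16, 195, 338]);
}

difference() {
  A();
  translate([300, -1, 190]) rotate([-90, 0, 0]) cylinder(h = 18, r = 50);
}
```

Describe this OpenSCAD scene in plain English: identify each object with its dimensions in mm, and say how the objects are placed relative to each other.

A is an open storage box with external size 458×227×354 mm and wall thickness 16 mm (the base is also 16 mm thick). The base covers the whole footprint; the four walls stand on the base, with the y-facing walls full-width and the x-facing walls fitting between their inner faces.

The open box has a circular hole of radius 50 mm through its front wall, centred at (x = 300, z = 190).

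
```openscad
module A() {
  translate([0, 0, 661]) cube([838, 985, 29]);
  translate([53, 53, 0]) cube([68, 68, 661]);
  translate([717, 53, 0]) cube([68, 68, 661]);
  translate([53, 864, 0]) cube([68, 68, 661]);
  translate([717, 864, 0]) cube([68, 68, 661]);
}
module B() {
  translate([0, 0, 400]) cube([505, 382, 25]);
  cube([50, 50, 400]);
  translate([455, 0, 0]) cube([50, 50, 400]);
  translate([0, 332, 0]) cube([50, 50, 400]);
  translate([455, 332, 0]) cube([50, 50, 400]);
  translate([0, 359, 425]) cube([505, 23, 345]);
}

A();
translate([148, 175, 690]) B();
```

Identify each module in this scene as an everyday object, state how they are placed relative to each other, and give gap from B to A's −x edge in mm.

A is a table. B is a chair. The chair is on top of the table. The gap from the chair to the table's −x edge is 148 mm.

The chair's min-x is at 148; the table's min-x is 0; gap = 148 mm.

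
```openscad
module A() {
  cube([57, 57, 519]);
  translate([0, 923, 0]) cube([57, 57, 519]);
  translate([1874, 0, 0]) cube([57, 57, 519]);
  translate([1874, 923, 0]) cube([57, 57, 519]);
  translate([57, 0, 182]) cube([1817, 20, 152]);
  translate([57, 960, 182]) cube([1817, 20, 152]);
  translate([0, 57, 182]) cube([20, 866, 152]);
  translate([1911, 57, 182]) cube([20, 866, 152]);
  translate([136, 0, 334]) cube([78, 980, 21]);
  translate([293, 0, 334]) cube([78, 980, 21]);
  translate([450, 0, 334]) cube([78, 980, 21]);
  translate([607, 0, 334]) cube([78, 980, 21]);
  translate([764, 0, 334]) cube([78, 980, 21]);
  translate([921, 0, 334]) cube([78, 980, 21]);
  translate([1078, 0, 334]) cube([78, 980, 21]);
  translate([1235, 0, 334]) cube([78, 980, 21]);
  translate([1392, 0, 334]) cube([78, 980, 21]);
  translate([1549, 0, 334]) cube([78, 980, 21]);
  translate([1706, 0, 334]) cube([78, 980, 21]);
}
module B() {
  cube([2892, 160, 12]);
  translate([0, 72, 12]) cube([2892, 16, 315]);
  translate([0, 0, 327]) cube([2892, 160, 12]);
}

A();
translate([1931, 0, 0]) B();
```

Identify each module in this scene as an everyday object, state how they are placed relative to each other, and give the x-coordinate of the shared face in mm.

The bed frame's +x face and the I-beam's −x face are both at x = 1931 mm.

A is a bed frame. B is an I-beam. The I-beam is against the bed frame's +x side, with their −y faces flush. The x-coordinate of the shared face is 1931 mm.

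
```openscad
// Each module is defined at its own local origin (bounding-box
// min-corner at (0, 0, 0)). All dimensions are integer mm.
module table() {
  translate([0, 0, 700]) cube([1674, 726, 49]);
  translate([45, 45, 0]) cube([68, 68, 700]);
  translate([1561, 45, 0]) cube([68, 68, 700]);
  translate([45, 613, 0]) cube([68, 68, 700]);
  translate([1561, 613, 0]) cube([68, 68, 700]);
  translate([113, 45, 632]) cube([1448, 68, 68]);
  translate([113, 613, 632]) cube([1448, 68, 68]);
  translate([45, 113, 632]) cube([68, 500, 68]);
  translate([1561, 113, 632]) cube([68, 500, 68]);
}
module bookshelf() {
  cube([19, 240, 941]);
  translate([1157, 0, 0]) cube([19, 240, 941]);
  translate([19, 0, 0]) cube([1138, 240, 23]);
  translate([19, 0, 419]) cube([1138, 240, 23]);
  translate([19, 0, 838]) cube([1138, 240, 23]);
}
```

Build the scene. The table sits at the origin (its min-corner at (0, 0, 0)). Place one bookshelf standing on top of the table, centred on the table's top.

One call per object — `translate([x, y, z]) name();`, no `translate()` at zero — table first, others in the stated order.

table();
translate([249, 243, 749]) bookshelf();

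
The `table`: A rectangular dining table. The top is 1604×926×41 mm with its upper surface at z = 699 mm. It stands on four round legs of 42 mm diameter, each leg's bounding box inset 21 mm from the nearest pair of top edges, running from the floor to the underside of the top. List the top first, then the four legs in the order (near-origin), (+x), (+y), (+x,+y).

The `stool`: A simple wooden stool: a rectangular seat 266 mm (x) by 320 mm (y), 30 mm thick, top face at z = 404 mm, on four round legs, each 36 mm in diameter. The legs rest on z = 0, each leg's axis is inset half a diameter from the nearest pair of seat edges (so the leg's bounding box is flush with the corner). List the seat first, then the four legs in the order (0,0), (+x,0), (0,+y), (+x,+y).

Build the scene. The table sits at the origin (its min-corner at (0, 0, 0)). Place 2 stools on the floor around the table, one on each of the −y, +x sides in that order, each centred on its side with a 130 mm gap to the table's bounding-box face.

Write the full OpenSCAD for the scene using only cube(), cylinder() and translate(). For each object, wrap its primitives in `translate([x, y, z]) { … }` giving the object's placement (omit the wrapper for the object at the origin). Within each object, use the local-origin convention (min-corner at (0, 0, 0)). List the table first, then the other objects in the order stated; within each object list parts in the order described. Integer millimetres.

translate([0, 0, 658]) cube([1604, 926, 41]);
translate([42, 42, 0]) cylinder(h = 658, r = 21);
translate([1562, 42, 0]) cylinder(h = 658, r = 21);
translate([42, 884, 0]) cylinder(h = 658, r = 21);
translate([1562, 884, 0]) cylinder(h = 658, r = 21);
translate([669, -450, 0]) {
  translate([0, 0, 374]) cube([266, 320, 30]);
  translate([18, 18, 0]) cylinder(h = 374, r = 18);
  translate([248, 18, 0]) cylinder(h = 374, r = 18);
  translate([18, 302, 0]) cylinder(h = 374, r = 18);
  translate([248, 302, 0]) cylinder(h = 374, r = 18);
}
translate([1734, 303, 0]) {
  translate([0, 0, 374]) cube([266, 320, 30]);
  translate([18, 18, 0]) cylinder(h = 374, r = 18);
  translate([248, 18, 0]) cylinder(h = 374, r = 18);
  translate([18, 302, 0]) cylinder(h = 374, r = 18);
  translate([248, 302, 0]) cylinder(h = 374, r = 18);
}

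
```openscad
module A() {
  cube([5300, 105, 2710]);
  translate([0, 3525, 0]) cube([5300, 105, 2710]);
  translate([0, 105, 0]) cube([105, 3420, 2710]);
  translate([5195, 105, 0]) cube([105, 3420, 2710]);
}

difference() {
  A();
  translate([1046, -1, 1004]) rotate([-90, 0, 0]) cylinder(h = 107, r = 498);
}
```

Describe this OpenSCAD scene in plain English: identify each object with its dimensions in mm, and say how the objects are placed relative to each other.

A is a box-shaped house frame (walls only): outside footprint 5300×3630 mm, wall height 2710 mm, wall thickness 105 mm. The two y-facing walls run the full x-width; the two x-facing walls fit between the inner faces of the y-facing walls.

The house frame has a circular hole of radius 498 mm through its front wall, centred at (x = 1046, z = 1004).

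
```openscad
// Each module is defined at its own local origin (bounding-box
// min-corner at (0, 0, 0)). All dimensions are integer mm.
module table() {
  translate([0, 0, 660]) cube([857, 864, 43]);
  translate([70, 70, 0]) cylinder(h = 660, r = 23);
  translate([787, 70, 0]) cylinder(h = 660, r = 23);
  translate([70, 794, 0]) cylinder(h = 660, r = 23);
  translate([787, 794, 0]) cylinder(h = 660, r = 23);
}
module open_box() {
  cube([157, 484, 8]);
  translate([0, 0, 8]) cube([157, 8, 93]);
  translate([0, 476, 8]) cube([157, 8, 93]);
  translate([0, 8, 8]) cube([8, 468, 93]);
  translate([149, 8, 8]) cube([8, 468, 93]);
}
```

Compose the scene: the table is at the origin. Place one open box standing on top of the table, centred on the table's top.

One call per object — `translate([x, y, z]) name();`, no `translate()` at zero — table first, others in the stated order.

table();
translate([350, 190, 703]) open_box();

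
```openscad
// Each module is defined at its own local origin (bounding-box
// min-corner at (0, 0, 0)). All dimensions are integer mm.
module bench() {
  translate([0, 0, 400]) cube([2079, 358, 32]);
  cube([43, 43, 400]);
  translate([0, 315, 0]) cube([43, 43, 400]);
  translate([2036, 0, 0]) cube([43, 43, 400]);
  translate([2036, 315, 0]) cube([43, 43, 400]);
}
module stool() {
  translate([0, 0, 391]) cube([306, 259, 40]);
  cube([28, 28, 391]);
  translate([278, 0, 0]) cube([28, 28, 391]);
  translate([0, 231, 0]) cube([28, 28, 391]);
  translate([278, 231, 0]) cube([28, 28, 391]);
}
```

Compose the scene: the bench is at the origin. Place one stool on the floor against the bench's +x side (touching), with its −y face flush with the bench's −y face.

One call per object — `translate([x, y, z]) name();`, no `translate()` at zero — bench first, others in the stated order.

bench();
translate([2079, 0, 0]) stool();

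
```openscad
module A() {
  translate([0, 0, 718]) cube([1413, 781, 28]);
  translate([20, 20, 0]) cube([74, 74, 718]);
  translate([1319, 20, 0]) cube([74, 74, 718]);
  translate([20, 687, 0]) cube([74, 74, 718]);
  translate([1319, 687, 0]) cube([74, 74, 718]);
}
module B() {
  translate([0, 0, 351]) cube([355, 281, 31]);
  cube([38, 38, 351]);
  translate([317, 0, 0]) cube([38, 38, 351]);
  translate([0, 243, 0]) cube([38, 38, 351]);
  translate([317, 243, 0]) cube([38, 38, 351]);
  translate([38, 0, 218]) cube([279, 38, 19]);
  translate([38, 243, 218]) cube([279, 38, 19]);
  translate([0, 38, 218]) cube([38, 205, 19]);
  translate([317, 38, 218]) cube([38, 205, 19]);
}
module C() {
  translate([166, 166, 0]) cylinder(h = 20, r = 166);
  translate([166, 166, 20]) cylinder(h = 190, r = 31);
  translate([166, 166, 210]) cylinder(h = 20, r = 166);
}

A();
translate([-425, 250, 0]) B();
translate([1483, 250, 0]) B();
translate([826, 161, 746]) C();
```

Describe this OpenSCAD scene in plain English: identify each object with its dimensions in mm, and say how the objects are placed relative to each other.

A is a table with a 1413×781 mm rectangular top, 28 mm thick, top surface at z = 746 mm, supported by four 74×74 mm square legs, each inset 20 mm from the nearest pair of top edges, running from the floor.

B is a simple wooden stool: a rectangular seat 355 mm (x) by 281 mm (y), 31 mm thick, top face at z = 382 mm, on four square legs, each 38×38 mm in cross-section. The legs rest on z = 0, each flush with a corner of the seat. Four stretchers, 38 mm wide and 19 mm tall, connect adjacent legs with their undersides at z = 218 mm, each running between the inner faces of the legs it joins and aligned with the legs' outer faces on the other axis.

C is a spool: two coaxial disc flanges of radius 166 mm and thickness 20 mm, joined by a core cylinder of radius 31 mm and height 190 mm. The lower flange rests on z = 0 and the three cylinders share a vertical axis.

Two stools sit around the table at the −x, +x sides. The spool is on top of the table.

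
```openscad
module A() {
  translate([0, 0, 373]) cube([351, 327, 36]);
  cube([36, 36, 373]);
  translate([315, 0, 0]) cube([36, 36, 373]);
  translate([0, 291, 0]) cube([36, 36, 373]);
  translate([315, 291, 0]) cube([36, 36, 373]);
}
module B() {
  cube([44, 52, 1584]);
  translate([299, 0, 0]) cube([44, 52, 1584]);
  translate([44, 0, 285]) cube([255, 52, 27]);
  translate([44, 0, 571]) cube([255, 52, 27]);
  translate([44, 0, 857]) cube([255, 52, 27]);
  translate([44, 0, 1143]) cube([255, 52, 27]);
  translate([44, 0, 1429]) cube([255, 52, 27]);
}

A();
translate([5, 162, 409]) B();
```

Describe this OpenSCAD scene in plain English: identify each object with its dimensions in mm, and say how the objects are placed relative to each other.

A is a four-legged stool. The seat is a 351×327×36 mm slab whose top surface is at z = 409 mm; four square legs, each 36×36 mm in cross-section, run from the floor (z = 0) to the underside of the seat, each flush with a corner of the seat.

B is a wooden ladder with two side rails of 44×52 mm section and 1584 mm height, set 343 mm apart overall. Between them run 5 rectangular rungs (52 mm deep, 27 mm thick), front faces flush with the rails' −y face. The bottom of the first rung is 285 mm above the floor and each subsequent rung is 286 mm higher than the one below.

The ladder is on top of the stool.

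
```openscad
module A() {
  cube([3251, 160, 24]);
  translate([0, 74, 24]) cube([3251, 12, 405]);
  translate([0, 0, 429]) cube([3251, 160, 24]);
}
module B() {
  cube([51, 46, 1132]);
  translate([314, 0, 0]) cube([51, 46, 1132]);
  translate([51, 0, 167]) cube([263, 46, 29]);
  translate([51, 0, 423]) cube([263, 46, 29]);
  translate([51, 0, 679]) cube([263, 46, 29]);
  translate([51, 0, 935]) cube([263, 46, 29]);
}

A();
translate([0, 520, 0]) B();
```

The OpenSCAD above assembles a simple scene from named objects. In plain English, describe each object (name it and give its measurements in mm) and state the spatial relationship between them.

A is an I-beam lying along x, 3251 mm long. Overall section height 453 mm. Two flanges 160 mm wide (y) and 24 mm thick, one on the floor and one at the top; a web 12 mm thick runs between them, centred on the flange width.

B is a straight ladder. Two 51×46 mm vertical rails, 1132 mm tall, stand 365 mm apart (outside-to-outside) with their front faces coplanar on the −y side. 4 rungs, each 46 mm deep and 29 mm tall, span between the inner faces of the rails, front faces flush with the rails. The lowest rung's underside is at z = 167 mm and rungs are spaced 256 mm apart (underside to underside).

The ladder is on the floor beside the I-beam on its +y side.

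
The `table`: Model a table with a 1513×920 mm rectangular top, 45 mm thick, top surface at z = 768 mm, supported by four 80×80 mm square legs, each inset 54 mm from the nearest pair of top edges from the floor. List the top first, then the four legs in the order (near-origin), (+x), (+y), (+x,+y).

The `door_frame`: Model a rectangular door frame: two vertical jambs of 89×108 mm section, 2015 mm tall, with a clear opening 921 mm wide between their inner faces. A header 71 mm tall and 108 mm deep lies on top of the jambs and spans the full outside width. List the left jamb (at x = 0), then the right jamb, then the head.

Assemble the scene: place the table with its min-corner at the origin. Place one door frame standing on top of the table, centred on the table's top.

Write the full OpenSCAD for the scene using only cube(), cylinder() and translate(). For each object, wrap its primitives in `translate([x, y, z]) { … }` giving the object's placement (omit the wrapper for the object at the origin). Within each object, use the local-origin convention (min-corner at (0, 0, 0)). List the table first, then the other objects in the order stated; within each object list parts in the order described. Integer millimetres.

translate([0, 0, 723]) cube([1513, 920, 45]);
translate([54, 54, 0]) cube([80, 80, 723]);
translate([1379, 54, 0]) cube([80, 80, 723]);
translate([54, 786, 0]) cube([80, 80, 723]);
translate([1379, 786, 0]) cube([80, 80, 723]);
translate([207, 406, 768]) {
  cube([89, 108, 2015]);
  translate([1010, 0, 0]) cube([89, 108, 2015]);
  translate([0, 0, 2015]) cube([1099, 108, 71]);
}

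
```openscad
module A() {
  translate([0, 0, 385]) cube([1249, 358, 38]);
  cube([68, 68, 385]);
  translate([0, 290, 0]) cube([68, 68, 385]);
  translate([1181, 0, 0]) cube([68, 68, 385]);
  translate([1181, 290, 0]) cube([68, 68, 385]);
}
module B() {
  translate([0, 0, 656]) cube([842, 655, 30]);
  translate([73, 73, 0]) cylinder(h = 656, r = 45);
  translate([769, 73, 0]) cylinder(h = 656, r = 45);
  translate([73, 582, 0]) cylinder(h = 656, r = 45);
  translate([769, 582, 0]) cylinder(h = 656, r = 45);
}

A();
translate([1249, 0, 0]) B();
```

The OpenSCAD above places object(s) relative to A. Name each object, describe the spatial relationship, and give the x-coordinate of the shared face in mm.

A is a bench. B is a table. The table is against the bench's +x side, with their −y faces flush. The x-coordinate of the shared face is 1249 mm.

The bench's +x face and the table's −x face are both at x = 1249 mm.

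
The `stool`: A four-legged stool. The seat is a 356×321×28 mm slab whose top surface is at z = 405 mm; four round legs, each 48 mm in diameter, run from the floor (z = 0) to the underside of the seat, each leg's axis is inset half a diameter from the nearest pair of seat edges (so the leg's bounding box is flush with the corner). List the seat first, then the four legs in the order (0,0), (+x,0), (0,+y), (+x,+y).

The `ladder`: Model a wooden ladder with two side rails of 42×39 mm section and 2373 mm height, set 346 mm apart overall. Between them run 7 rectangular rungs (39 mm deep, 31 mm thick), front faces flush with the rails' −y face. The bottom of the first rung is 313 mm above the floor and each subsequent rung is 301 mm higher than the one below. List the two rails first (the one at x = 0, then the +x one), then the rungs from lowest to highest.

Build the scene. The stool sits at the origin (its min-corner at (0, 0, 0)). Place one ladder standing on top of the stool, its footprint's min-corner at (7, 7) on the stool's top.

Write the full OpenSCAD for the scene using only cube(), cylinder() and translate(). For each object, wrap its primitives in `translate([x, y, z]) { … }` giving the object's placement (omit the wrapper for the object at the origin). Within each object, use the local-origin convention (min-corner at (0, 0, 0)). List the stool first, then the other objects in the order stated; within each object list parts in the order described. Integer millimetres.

translate([0, 0, 377]) cube([356, 321, 28]);
translate([24, 24, 0]) cylinder(h = 377, r = 24);
translate([332, 24, 0]) cylinder(h = 377, r = 24);
translate([24, 297, 0]) cylinder(h = 377, r = 24);
translate([332, 297, 0]) cylinder(h = 377, r = 24);
translate([7, 7, 405]) {
  cube([42, 39, 2373]);
  translate([304, 0, 0]) cube([42, 39, 2373]);
  translate([42, 0, 313]) cube([262, 39, 31]);
  translate([42, 0, 614]) cube([262, 39, 31]);
  translate([42, 0, 915]) cube([262, 39, 31]);
  translate([42, 0, 1216]) cube([262, 39, 31]);
  translate([42, 0, 1517]) cube([262, 39, 31]);
  translate([42, 0, 1818]) cube([262, 39, 31]);
  translate([42, 0, 2119]) cube([262, 39, 31]);
}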